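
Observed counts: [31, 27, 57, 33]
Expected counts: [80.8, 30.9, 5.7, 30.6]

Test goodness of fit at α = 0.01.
Chi-square goodness of fit test:
H₀: observed counts match expected distribution
H₁: observed counts differ from expected distribution
df = k - 1 = 3
χ² = Σ(O - E)²/E
   = (31 - 80.8)²/80.8 + (27 - 30.9)²/30.9 + (57 - 5.7)²/5.7 + (33 - 30.6)²/30.6
   = 30.694 + 0.492 + 461.700 + 0.188
   = 493.07
p-value < 0.0001

Since p-value < α = 0.01, we reject H₀.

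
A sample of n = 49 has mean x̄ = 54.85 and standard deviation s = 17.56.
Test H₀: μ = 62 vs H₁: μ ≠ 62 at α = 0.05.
One-sample t-test:
H₀: μ = 62
H₁: μ ≠ 62
df = n - 1 = 48
t = (x̄ - μ₀) / (s/√n) = (54.85 - 62) / (17.56/√49) = -2.850
p-value = 0.0064

Since p-value < α = 0.05, we reject H₀.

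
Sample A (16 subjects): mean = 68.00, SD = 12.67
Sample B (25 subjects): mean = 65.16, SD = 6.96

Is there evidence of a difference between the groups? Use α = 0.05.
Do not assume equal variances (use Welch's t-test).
Welch's two-sample t-test:
H₀: μ₁ = μ₂
H₁: μ₁ ≠ μ₂
s₁²/n₁ = 12.67²/16 = 10.0331,  s₂²/n₂ = 6.96²/25 = 1.9377
SE = √(s₁²/n₁ + s₂²/n₂) = √(10.0331 + 1.9377) = 3.4599
df (Welch-Satterthwaite) = (s₁²/n₁ + s₂²/n₂)² / [(s₁²/n₁)²/(n₁-1) + (s₂²/n₂)²/(n₂-1)] ≈ 20.87
t = (x̄₁ - x̄₂) / SE = (68.00 - 65.16) / 3.4599 = 2.84 / 3.4599 = 0.821
p-value = 0.4210

Since p-value > α = 0.05, we fail to reject H₀.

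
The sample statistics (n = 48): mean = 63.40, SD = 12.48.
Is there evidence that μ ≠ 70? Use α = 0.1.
One-sample t-test:
H₀: μ = 70
H₁: μ ≠ 70
df = n - 1 = 47
t = (x̄ - μ₀) / (s/√n) = (63.40 - 70) / (12.48/√48) = -3.664
p-value = 0.0006

Since p-value < α = 0.1, we reject H₀.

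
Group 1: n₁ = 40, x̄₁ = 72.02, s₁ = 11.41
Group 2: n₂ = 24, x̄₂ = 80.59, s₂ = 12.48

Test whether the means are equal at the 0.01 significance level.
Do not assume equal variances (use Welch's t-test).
Welch's two-sample t-test:
H₀: μ₁ = μ₂
H₁: μ₁ ≠ μ₂
s₁²/n₁ = 11.41²/40 = 3.2547,  s₂²/n₂ = 12.48²/24 = 6.4896
SE = √(s₁²/n₁ + s₂²/n₂) = √(3.2547 + 6.4896) = 3.1216
df (Welch-Satterthwaite) = (s₁²/n₁ + s₂²/n₂)² / [(s₁²/n₁)²/(n₁-1) + (s₂²/n₂)²/(n₂-1)] ≈ 45.16
t = (x̄₁ - x̄₂) / SE = (72.02 - 80.59) / 3.1216 = -8.57 / 3.1216 = -2.745
p-value = 0.0086

Since p-value < α = 0.01, we reject H₀.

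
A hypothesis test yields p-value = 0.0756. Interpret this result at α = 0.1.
Since p = 0.0756 < α = 0.1, reject H₀.
There is sufficient evidence to reject the null hypothesis; the result is statistically significant at the 0.1 level.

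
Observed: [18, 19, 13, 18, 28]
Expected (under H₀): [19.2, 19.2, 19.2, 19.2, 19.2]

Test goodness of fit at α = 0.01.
Chi-square goodness of fit test:
H₀: observed counts match expected distribution
H₁: observed counts differ from expected distribution
df = k - 1 = 4
χ² = Σ(O - E)²/E
   = (18 - 19.2)²/19.2 + (19 - 19.2)²/19.2 + (13 - 19.2)²/19.2 + (18 - 19.2)²/19.2 + (28 - 19.2)²/19.2
   = 0.075 + 0.002 + 2.002 + 0.075 + 4.033
   = 6.19
p-value = 0.1856

Since p-value > α = 0.01, we fail to reject H₀.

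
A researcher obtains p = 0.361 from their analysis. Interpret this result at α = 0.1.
Since p = 0.361 > α = 0.1, fail to reject H₀.
There is insufficient evidence to reject the null hypothesis; the result is not statistically significant at the 0.1 level.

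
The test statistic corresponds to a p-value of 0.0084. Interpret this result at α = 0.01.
Since p = 0.0084 < α = 0.01, reject H₀.
There is sufficient evidence to reject the null hypothesis; the result is statistically significant at the 0.01 level.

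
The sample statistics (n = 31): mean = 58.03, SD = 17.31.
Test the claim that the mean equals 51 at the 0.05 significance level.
One-sample t-test:
H₀: μ = 51
H₁: μ ≠ 51
df = n - 1 = 30
t = (x̄ - μ₀) / (s/√n) = (58.03 - 51) / (17.31/√31) = 2.261
p-value = 0.0312

Since p-value < α = 0.05, we reject H₀.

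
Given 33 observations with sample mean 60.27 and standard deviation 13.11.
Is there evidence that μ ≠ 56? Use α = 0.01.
One-sample t-test:
H₀: μ = 56
H₁: μ ≠ 56
df = n - 1 = 32
t = (x̄ - μ₀) / (s/√n) = (60.27 - 56) / (13.11/√33) = 1.871
p-value = 0.0705

Since p-value > α = 0.01, we fail to reject H₀.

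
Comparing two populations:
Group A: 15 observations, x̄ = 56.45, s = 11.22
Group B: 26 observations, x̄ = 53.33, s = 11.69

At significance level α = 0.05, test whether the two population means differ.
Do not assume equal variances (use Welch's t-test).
Welch's two-sample t-test:
H₀: μ₁ = μ₂
H₁: μ₁ ≠ μ₂
s₁²/n₁ = 11.22²/15 = 8.3926,  s₂²/n₂ = 11.69²/26 = 5.2560
SE = √(s₁²/n₁ + s₂²/n₂) = √(8.3926 + 5.2560) = 3.6944
df (Welch-Satterthwaite) = (s₁²/n₁ + s₂²/n₂)² / [(s₁²/n₁)²/(n₁-1) + (s₂²/n₂)²/(n₂-1)] ≈ 30.36
t = (x̄₁ - x̄₂) / SE = (56.45 - 53.33) / 3.6944 = 3.12 / 3.6944 = 0.845
p-value = 0.4050

Since p-value > α = 0.05, we fail to reject H₀.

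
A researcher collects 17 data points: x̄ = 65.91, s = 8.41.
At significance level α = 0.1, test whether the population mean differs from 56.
One-sample t-test:
H₀: μ = 56
H₁: μ ≠ 56
df = n - 1 = 16
t = (x̄ - μ₀) / (s/√n) = (65.91 - 56) / (8.41/√17) = 4.858
p-value = 0.0002

Since p-value < α = 0.1, we reject H₀.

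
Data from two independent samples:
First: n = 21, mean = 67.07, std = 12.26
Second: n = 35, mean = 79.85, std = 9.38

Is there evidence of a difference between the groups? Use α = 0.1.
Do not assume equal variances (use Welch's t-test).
Welch's two-sample t-test:
H₀: μ₁ = μ₂
H₁: μ₁ ≠ μ₂
s₁²/n₁ = 12.26²/21 = 7.1575,  s₂²/n₂ = 9.38²/35 = 2.5138
SE = √(s₁²/n₁ + s₂²/n₂) = √(7.1575 + 2.5138) = 3.1099
df (Welch-Satterthwaite) = (s₁²/n₁ + s₂²/n₂)² / [(s₁²/n₁)²/(n₁-1) + (s₂²/n₂)²/(n₂-1)] ≈ 34.05
t = (x̄₁ - x̄₂) / SE = (67.07 - 79.85) / 3.1099 = -12.78 / 3.1099 = -4.109
p-value = 0.0002

Since p-value < α = 0.1, we reject H₀.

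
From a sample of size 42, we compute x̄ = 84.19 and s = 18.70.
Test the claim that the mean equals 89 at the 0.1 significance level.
One-sample t-test:
H₀: μ = 89
H₁: μ ≠ 89
df = n - 1 = 41
t = (x̄ - μ₀) / (s/√n) = (84.19 - 89) / (18.70/√42) = -1.667
p-value = 0.1031

Since p-value > α = 0.1, we fail to reject H₀.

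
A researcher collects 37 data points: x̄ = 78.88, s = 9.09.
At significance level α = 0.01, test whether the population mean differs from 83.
One-sample t-test:
H₀: μ = 83
H₁: μ ≠ 83
df = n - 1 = 36
t = (x̄ - μ₀) / (s/√n) = (78.88 - 83) / (9.09/√37) = -2.757
p-value = 0.0091

Since p-value < α = 0.01, we reject H₀.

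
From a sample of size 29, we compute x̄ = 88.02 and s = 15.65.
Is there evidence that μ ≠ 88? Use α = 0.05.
One-sample t-test:
H₀: μ = 88
H₁: μ ≠ 88
df = n - 1 = 28
t = (x̄ - μ₀) / (s/√n) = (88.02 - 88) / (15.65/√29) = 0.007
p-value = 0.9946

Since p-value > α = 0.05, we fail to reject H₀.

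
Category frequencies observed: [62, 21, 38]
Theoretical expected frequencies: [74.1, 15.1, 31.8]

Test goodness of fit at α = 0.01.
Chi-square goodness of fit test:
H₀: observed counts match expected distribution
H₁: observed counts differ from expected distribution
df = k - 1 = 2
χ² = Σ(O - E)²/E
   = (62 - 74.1)²/74.1 + (21 - 15.1)²/15.1 + (38 - 31.8)²/31.8
   = 1.976 + 2.305 + 1.209
   = 5.49
p-value = 0.0643

Since p-value > α = 0.01, we fail to reject H₀.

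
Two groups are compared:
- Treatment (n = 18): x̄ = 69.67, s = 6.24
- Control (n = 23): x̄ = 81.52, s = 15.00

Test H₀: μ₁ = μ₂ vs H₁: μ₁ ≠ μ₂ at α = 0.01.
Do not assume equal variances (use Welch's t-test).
Welch's two-sample t-test:
H₀: μ₁ = μ₂
H₁: μ₁ ≠ μ₂
s₁²/n₁ = 6.24²/18 = 2.1632,  s₂²/n₂ = 15.00²/23 = 9.7826
SE = √(s₁²/n₁ + s₂²/n₂) = √(2.1632 + 9.7826) = 3.4563
df (Welch-Satterthwaite) = (s₁²/n₁ + s₂²/n₂)² / [(s₁²/n₁)²/(n₁-1) + (s₂²/n₂)²/(n₂-1)] ≈ 30.85
t = (x̄₁ - x̄₂) / SE = (69.67 - 81.52) / 3.4563 = -11.85 / 3.4563 = -3.429
p-value = 0.0017

Since p-value < α = 0.01, we reject H₀.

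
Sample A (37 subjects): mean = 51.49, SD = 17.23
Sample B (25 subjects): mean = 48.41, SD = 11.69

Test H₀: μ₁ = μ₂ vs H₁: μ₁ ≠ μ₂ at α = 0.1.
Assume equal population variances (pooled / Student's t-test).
Student's two-sample t-test (equal variances):
H₀: μ₁ = μ₂
H₁: μ₁ ≠ μ₂
df = n₁ + n₂ - 2 = 60
Pooled variance s_p² = [(n₁-1)s₁² + (n₂-1)s₂²] / (n₁ + n₂ - 2) = [(36)(17.23²) + (24)(11.69²)] / 60 = 232.7862
SE = √(s_p²(1/n₁ + 1/n₂)) = √(232.7862 × (1/37 + 1/25)) = 3.9501
t = (x̄₁ - x̄₂) / SE = (51.49 - 48.41) / 3.9501 = 3.08 / 3.9501 = 0.780
p-value = 0.4386

Since p-value > α = 0.1, we fail to reject H₀.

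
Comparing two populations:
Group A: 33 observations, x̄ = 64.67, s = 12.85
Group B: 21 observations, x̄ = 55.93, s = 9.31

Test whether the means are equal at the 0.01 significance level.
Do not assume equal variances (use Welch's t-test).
Welch's two-sample t-test:
H₀: μ₁ = μ₂
H₁: μ₁ ≠ μ₂
s₁²/n₁ = 12.85²/33 = 5.0037,  s₂²/n₂ = 9.31²/21 = 4.1274
SE = √(s₁²/n₁ + s₂²/n₂) = √(5.0037 + 4.1274) = 3.0218
df (Welch-Satterthwaite) = (s₁²/n₁ + s₂²/n₂)² / [(s₁²/n₁)²/(n₁-1) + (s₂²/n₂)²/(n₂-1)] ≈ 51.02
t = (x̄₁ - x̄₂) / SE = (64.67 - 55.93) / 3.0218 = 8.74 / 3.0218 = 2.892
p-value = 0.0056

Since p-value < α = 0.01, we reject H₀.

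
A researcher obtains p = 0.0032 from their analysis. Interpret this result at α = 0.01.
Since p = 0.0032 < α = 0.01, reject H₀.
There is sufficient evidence to reject the null hypothesis; the result is statistically significant at the 0.01 level.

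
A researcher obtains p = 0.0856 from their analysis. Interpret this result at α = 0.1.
Since p = 0.0856 < α = 0.1, reject H₀.
There is sufficient evidence to reject the null hypothesis; the result is statistically significant at the 0.1 level.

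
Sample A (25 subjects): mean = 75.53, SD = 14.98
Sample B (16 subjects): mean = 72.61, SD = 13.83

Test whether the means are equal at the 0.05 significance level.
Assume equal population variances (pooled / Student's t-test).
Student's two-sample t-test (equal variances):
H₀: μ₁ = μ₂
H₁: μ₁ ≠ μ₂
df = n₁ + n₂ - 2 = 39
Pooled variance s_p² = [(n₁-1)s₁² + (n₂-1)s₂²] / (n₁ + n₂ - 2) = [(24)(14.98²) + (15)(13.83²)] / 39 = 211.6575
SE = √(s_p²(1/n₁ + 1/n₂)) = √(211.6575 × (1/25 + 1/16)) = 4.6578
t = (x̄₁ - x̄₂) / SE = (75.53 - 72.61) / 4.6578 = 2.92 / 4.6578 = 0.627
p-value = 0.5344

Since p-value > α = 0.05, we fail to reject H₀.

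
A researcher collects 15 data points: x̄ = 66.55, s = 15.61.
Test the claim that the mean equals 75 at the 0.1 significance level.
One-sample t-test:
H₀: μ = 75
H₁: μ ≠ 75
df = n - 1 = 14
t = (x̄ - μ₀) / (s/√n) = (66.55 - 75) / (15.61/√15) = -2.097
p-value = 0.0547

Since p-value < α = 0.1, we reject H₀.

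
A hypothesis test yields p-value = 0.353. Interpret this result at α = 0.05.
Since p = 0.353 > α = 0.05, fail to reject H₀.
There is insufficient evidence to reject the null hypothesis; the result is not statistically significant at the 0.05 level.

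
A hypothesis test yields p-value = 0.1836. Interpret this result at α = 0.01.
Since p = 0.1836 > α = 0.01, fail to reject H₀.
There is insufficient evidence to reject the null hypothesis; the result is not statistically significant at the 0.01 level.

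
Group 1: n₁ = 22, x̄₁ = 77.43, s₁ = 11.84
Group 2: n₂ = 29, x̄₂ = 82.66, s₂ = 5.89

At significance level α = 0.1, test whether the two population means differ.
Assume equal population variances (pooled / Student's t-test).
Student's two-sample t-test (equal variances):
H₀: μ₁ = μ₂
H₁: μ₁ ≠ μ₂
df = n₁ + n₂ - 2 = 49
Pooled variance s_p² = [(n₁-1)s₁² + (n₂-1)s₂²] / (n₁ + n₂ - 2) = [(21)(11.84²) + (28)(5.89²)] / 49 = 79.9036
SE = √(s_p²(1/n₁ + 1/n₂)) = √(79.9036 × (1/22 + 1/29)) = 2.5273
t = (x̄₁ - x̄₂) / SE = (77.43 - 82.66) / 2.5273 = -5.23 / 2.5273 = -2.069
p-value = 0.0438

Since p-value < α = 0.1, we reject H₀.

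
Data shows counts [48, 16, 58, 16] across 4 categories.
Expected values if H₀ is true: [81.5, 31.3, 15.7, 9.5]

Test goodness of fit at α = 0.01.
Chi-square goodness of fit test:
H₀: observed counts match expected distribution
H₁: observed counts differ from expected distribution
df = k - 1 = 3
χ² = Σ(O - E)²/E
   = (48 - 81.5)²/81.5 + (16 - 31.3)²/31.3 + (58 - 15.7)²/15.7 + (16 - 9.5)²/9.5
   = 13.770 + 7.479 + 113.968 + 4.447
   = 139.66
p-value < 0.0001

Since p-value < α = 0.01, we reject H₀.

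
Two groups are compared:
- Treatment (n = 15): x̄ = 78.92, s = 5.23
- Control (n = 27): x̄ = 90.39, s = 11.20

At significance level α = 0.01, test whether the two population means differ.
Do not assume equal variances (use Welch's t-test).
Welch's two-sample t-test:
H₀: μ₁ = μ₂
H₁: μ₁ ≠ μ₂
s₁²/n₁ = 5.23²/15 = 1.8235,  s₂²/n₂ = 11.20²/27 = 4.6459
SE = √(s₁²/n₁ + s₂²/n₂) = √(1.8235 + 4.6459) = 2.5435
df (Welch-Satterthwaite) = (s₁²/n₁ + s₂²/n₂)² / [(s₁²/n₁)²/(n₁-1) + (s₂²/n₂)²/(n₂-1)] ≈ 39.20
t = (x̄₁ - x̄₂) / SE = (78.92 - 90.39) / 2.5435 = -11.47 / 2.5435 = -4.510
p-value = 0.0001

Since p-value < α = 0.01, we reject H₀.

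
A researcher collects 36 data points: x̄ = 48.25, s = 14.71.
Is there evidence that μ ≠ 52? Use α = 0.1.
One-sample t-test:
H₀: μ = 52
H₁: μ ≠ 52
df = n - 1 = 35
t = (x̄ - μ₀) / (s/√n) = (48.25 - 52) / (14.71/√36) = -1.530
p-value = 0.1351

Since p-value > α = 0.1, we fail to reject H₀.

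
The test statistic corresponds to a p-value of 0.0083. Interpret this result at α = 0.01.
Since p = 0.0083 < α = 0.01, reject H₀.
There is sufficient evidence to reject the null hypothesis; the result is statistically significant at the 0.01 level.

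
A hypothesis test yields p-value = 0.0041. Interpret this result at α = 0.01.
Since p = 0.0041 < α = 0.01, reject H₀.
There is sufficient evidence to reject the null hypothesis; the result is statistically significant at the 0.01 level.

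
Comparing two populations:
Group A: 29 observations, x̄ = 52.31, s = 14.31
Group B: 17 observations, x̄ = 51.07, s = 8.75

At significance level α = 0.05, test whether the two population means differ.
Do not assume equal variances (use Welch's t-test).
Welch's two-sample t-test:
H₀: μ₁ = μ₂
H₁: μ₁ ≠ μ₂
s₁²/n₁ = 14.31²/29 = 7.0612,  s₂²/n₂ = 8.75²/17 = 4.5037
SE = √(s₁²/n₁ + s₂²/n₂) = √(7.0612 + 4.5037) = 3.4007
df (Welch-Satterthwaite) = (s₁²/n₁ + s₂²/n₂)² / [(s₁²/n₁)²/(n₁-1) + (s₂²/n₂)²/(n₂-1)] ≈ 43.87
t = (x̄₁ - x̄₂) / SE = (52.31 - 51.07) / 3.4007 = 1.24 / 3.4007 = 0.365
p-value = 0.7171

Since p-value > α = 0.05, we fail to reject H₀.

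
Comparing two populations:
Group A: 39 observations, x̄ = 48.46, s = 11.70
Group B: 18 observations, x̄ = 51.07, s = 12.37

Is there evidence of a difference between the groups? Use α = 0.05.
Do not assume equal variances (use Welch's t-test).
Welch's two-sample t-test:
H₀: μ₁ = μ₂
H₁: μ₁ ≠ μ₂
s₁²/n₁ = 11.70²/39 = 3.5100,  s₂²/n₂ = 12.37²/18 = 8.5009
SE = √(s₁²/n₁ + s₂²/n₂) = √(3.5100 + 8.5009) = 3.4657
df (Welch-Satterthwaite) = (s₁²/n₁ + s₂²/n₂)² / [(s₁²/n₁)²/(n₁-1) + (s₂²/n₂)²/(n₂-1)] ≈ 31.53
t = (x̄₁ - x̄₂) / SE = (48.46 - 51.07) / 3.4657 = -2.61 / 3.4657 = -0.753
p-value = 0.4570

Since p-value > α = 0.05, we fail to reject H₀.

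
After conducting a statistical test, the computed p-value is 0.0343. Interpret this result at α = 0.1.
Since p = 0.0343 < α = 0.1, reject H₀.
There is sufficient evidence to reject the null hypothesis; the result is statistically significant at the 0.1 level.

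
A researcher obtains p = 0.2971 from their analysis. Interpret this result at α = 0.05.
Since p = 0.2971 > α = 0.05, fail to reject H₀.
There is insufficient evidence to reject the null hypothesis; the result is not statistically significant at the 0.05 level.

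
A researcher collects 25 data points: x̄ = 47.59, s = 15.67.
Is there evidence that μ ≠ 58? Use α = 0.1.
One-sample t-test:
H₀: μ = 58
H₁: μ ≠ 58
df = n - 1 = 24
t = (x̄ - μ₀) / (s/√n) = (47.59 - 58) / (15.67/√25) = -3.322
p-value = 0.0029

Since p-value < α = 0.1, we reject H₀.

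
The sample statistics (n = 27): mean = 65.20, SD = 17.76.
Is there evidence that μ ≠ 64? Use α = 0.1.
One-sample t-test:
H₀: μ = 64
H₁: μ ≠ 64
df = n - 1 = 26
t = (x̄ - μ₀) / (s/√n) = (65.20 - 64) / (17.76/√27) = 0.351
p-value = 0.7283

Since p-value > α = 0.1, we fail to reject H₀.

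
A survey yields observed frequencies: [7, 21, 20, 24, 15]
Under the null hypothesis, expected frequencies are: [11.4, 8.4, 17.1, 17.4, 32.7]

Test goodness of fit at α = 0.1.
Chi-square goodness of fit test:
H₀: observed counts match expected distribution
H₁: observed counts differ from expected distribution
df = k - 1 = 4
χ² = Σ(O - E)²/E
   = (7 - 11.4)²/11.4 + (21 - 8.4)²/8.4 + (20 - 17.1)²/17.1 + (24 - 17.4)²/17.4 + (15 - 32.7)²/32.7
   = 1.698 + 18.900 + 0.492 + 2.503 + 9.581
   = 33.17
p-value < 0.0001

Since p-value < α = 0.1, we reject H₀.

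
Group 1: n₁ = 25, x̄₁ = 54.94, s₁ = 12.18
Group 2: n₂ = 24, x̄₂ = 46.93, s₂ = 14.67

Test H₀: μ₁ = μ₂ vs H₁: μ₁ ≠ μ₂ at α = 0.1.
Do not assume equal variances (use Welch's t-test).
Welch's two-sample t-test:
H₀: μ₁ = μ₂
H₁: μ₁ ≠ μ₂
s₁²/n₁ = 12.18²/25 = 5.9341,  s₂²/n₂ = 14.67²/24 = 8.9670
SE = √(s₁²/n₁ + s₂²/n₂) = √(5.9341 + 8.9670) = 3.8602
df (Welch-Satterthwaite) = (s₁²/n₁ + s₂²/n₂)² / [(s₁²/n₁)²/(n₁-1) + (s₂²/n₂)²/(n₂-1)] ≈ 44.74
t = (x̄₁ - x̄₂) / SE = (54.94 - 46.93) / 3.8602 = 8.01 / 3.8602 = 2.075
p-value = 0.0438

Since p-value < α = 0.1, we reject H₀.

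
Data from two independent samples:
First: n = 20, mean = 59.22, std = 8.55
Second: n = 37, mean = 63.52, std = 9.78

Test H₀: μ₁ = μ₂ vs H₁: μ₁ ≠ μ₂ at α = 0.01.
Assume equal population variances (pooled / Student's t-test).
Student's two-sample t-test (equal variances):
H₀: μ₁ = μ₂
H₁: μ₁ ≠ μ₂
df = n₁ + n₂ - 2 = 55
Pooled variance s_p² = [(n₁-1)s₁² + (n₂-1)s₂²] / (n₁ + n₂ - 2) = [(19)(8.55²) + (36)(9.78²)] / 55 = 87.8598
SE = √(s_p²(1/n₁ + 1/n₂)) = √(87.8598 × (1/20 + 1/37)) = 2.6015
t = (x̄₁ - x̄₂) / SE = (59.22 - 63.52) / 2.6015 = -4.30 / 2.6015 = -1.653
p-value = 0.1040

Since p-value > α = 0.01, we fail to reject H₀.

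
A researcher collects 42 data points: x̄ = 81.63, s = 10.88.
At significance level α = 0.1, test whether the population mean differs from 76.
One-sample t-test:
H₀: μ = 76
H₁: μ ≠ 76
df = n - 1 = 41
t = (x̄ - μ₀) / (s/√n) = (81.63 - 76) / (10.88/√42) = 3.354
p-value = 0.0017

Since p-value < α = 0.1, we reject H₀.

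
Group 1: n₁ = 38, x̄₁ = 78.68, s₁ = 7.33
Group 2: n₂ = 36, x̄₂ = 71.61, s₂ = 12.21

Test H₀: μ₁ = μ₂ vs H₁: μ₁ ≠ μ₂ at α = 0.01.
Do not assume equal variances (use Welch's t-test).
Welch's two-sample t-test:
H₀: μ₁ = μ₂
H₁: μ₁ ≠ μ₂
s₁²/n₁ = 7.33²/38 = 1.4139,  s₂²/n₂ = 12.21²/36 = 4.1412
SE = √(s₁²/n₁ + s₂²/n₂) = √(1.4139 + 4.1412) = 2.3569
df (Welch-Satterthwaite) = (s₁²/n₁ + s₂²/n₂)² / [(s₁²/n₁)²/(n₁-1) + (s₂²/n₂)²/(n₂-1)] ≈ 56.72
t = (x̄₁ - x̄₂) / SE = (78.68 - 71.61) / 2.3569 = 7.07 / 2.3569 = 3.000
p-value = 0.0040

Since p-value < α = 0.01, we reject H₀.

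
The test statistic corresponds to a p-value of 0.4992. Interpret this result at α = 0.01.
Since p = 0.4992 > α = 0.01, fail to reject H₀.
There is insufficient evidence to reject the null hypothesis; the result is not statistically significant at the 0.01 level.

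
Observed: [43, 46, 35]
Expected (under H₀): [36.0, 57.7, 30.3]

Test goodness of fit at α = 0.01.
Chi-square goodness of fit test:
H₀: observed counts match expected distribution
H₁: observed counts differ from expected distribution
df = k - 1 = 2
χ² = Σ(O - E)²/E
   = (43 - 36.0)²/36.0 + (46 - 57.7)²/57.7 + (35 - 30.3)²/30.3
   = 1.361 + 2.372 + 0.729
   = 4.46
p-value = 0.1074

Since p-value > α = 0.01, we fail to reject H₀.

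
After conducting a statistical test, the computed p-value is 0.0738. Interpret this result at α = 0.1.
Since p = 0.0738 < α = 0.1, reject H₀.
There is sufficient evidence to reject the null hypothesis; the result is statistically significant at the 0.1 level.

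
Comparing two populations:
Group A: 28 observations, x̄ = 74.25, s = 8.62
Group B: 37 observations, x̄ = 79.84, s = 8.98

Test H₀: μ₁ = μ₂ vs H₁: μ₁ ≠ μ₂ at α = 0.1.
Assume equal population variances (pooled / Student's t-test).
Student's two-sample t-test (equal variances):
H₀: μ₁ = μ₂
H₁: μ₁ ≠ μ₂
df = n₁ + n₂ - 2 = 63
Pooled variance s_p² = [(n₁-1)s₁² + (n₂-1)s₂²] / (n₁ + n₂ - 2) = [(27)(8.62²) + (36)(8.98²)] / 63 = 77.9250
SE = √(s_p²(1/n₁ + 1/n₂)) = √(77.9250 × (1/28 + 1/37)) = 2.2111
t = (x̄₁ - x̄₂) / SE = (74.25 - 79.84) / 2.2111 = -5.59 / 2.2111 = -2.528
p-value = 0.0140

Since p-value < α = 0.1, we reject H₀.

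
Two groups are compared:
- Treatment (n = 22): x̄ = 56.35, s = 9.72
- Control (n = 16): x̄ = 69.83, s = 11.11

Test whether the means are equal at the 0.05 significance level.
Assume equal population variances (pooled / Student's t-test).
Student's two-sample t-test (equal variances):
H₀: μ₁ = μ₂
H₁: μ₁ ≠ μ₂
df = n₁ + n₂ - 2 = 36
Pooled variance s_p² = [(n₁-1)s₁² + (n₂-1)s₂²] / (n₁ + n₂ - 2) = [(21)(9.72²) + (15)(11.11²)] / 36 = 106.5424
SE = √(s_p²(1/n₁ + 1/n₂)) = √(106.5424 × (1/22 + 1/16)) = 3.3914
t = (x̄₁ - x̄₂) / SE = (56.35 - 69.83) / 3.3914 = -13.48 / 3.3914 = -3.975
p-value = 0.0003

Since p-value < α = 0.05, we reject H₀.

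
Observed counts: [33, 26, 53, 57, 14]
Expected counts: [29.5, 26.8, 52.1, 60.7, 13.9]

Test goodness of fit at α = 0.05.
Chi-square goodness of fit test:
H₀: observed counts match expected distribution
H₁: observed counts differ from expected distribution
df = k - 1 = 4
χ² = Σ(O - E)²/E
   = (33 - 29.5)²/29.5 + (26 - 26.8)²/26.8 + (53 - 52.1)²/52.1 + (57 - 60.7)²/60.7 + (14 - 13.9)²/13.9
   = 0.415 + 0.024 + 0.016 + 0.226 + 0.001
   = 0.68
p-value = 0.9537

Since p-value > α = 0.05, we fail to reject H₀.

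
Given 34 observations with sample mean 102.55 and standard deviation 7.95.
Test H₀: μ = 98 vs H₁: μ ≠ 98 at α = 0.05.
One-sample t-test:
H₀: μ = 98
H₁: μ ≠ 98
df = n - 1 = 33
t = (x̄ - μ₀) / (s/√n) = (102.55 - 98) / (7.95/√34) = 3.337
p-value = 0.0021

Since p-value < α = 0.05, we reject H₀.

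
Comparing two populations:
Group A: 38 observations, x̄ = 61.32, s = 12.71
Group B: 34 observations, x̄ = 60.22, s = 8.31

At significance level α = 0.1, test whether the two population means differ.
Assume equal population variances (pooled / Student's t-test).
Student's two-sample t-test (equal variances):
H₀: μ₁ = μ₂
H₁: μ₁ ≠ μ₂
df = n₁ + n₂ - 2 = 70
Pooled variance s_p² = [(n₁-1)s₁² + (n₂-1)s₂²] / (n₁ + n₂ - 2) = [(37)(12.71²) + (33)(8.31²)] / 70 = 117.9426
SE = √(s_p²(1/n₁ + 1/n₂)) = √(117.9426 × (1/38 + 1/34)) = 2.5637
t = (x̄₁ - x̄₂) / SE = (61.32 - 60.22) / 2.5637 = 1.10 / 2.5637 = 0.429
p-value = 0.6692

Since p-value > α = 0.1, we fail to reject H₀.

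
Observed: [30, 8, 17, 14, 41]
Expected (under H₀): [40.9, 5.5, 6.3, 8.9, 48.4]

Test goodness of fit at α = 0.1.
Chi-square goodness of fit test:
H₀: observed counts match expected distribution
H₁: observed counts differ from expected distribution
df = k - 1 = 4
χ² = Σ(O - E)²/E
   = (30 - 40.9)²/40.9 + (8 - 5.5)²/5.5 + (17 - 6.3)²/6.3 + (14 - 8.9)²/8.9 + (41 - 48.4)²/48.4
   = 2.905 + 1.136 + 18.173 + 2.922 + 1.131
   = 26.27
p-value < 0.0001

Since p-value < α = 0.1, we reject H₀.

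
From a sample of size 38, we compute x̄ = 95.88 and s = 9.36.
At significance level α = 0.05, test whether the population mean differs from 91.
One-sample t-test:
H₀: μ = 91
H₁: μ ≠ 91
df = n - 1 = 37
t = (x̄ - μ₀) / (s/√n) = (95.88 - 91) / (9.36/√38) = 3.214
p-value = 0.0027

Since p-value < α = 0.05, we reject H₀.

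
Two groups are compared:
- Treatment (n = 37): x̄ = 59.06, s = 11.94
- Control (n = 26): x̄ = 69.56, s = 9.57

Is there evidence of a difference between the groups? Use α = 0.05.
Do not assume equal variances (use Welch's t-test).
Welch's two-sample t-test:
H₀: μ₁ = μ₂
H₁: μ₁ ≠ μ₂
s₁²/n₁ = 11.94²/37 = 3.8531,  s₂²/n₂ = 9.57²/26 = 3.5225
SE = √(s₁²/n₁ + s₂²/n₂) = √(3.8531 + 3.5225) = 2.7158
df (Welch-Satterthwaite) = (s₁²/n₁ + s₂²/n₂)² / [(s₁²/n₁)²/(n₁-1) + (s₂²/n₂)²/(n₂-1)] ≈ 59.86
t = (x̄₁ - x̄₂) / SE = (59.06 - 69.56) / 2.7158 = -10.50 / 2.7158 = -3.866
p-value = 0.0003

Since p-value < α = 0.05, we reject H₀.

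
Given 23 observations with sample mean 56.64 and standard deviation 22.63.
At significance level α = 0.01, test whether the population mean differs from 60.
One-sample t-test:
H₀: μ = 60
H₁: μ ≠ 60
df = n - 1 = 22
t = (x̄ - μ₀) / (s/√n) = (56.64 - 60) / (22.63/√23) = -0.712
p-value = 0.4839

Since p-value > α = 0.01, we fail to reject H₀.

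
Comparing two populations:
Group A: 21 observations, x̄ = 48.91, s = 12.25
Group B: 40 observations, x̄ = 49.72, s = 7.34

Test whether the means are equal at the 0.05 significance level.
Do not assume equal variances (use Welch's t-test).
Welch's two-sample t-test:
H₀: μ₁ = μ₂
H₁: μ₁ ≠ μ₂
s₁²/n₁ = 12.25²/21 = 7.1458,  s₂²/n₂ = 7.34²/40 = 1.3469
SE = √(s₁²/n₁ + s₂²/n₂) = √(7.1458 + 1.3469) = 2.9142
df (Welch-Satterthwaite) = (s₁²/n₁ + s₂²/n₂)² / [(s₁²/n₁)²/(n₁-1) + (s₂²/n₂)²/(n₂-1)] ≈ 27.74
t = (x̄₁ - x̄₂) / SE = (48.91 - 49.72) / 2.9142 = -0.81 / 2.9142 = -0.278
p-value = 0.7831

Since p-value > α = 0.05, we fail to reject H₀.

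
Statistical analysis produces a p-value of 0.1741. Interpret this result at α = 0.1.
Since p = 0.1741 > α = 0.1, fail to reject H₀.
There is insufficient evidence to reject the null hypothesis; the result is not statistically significant at the 0.1 level.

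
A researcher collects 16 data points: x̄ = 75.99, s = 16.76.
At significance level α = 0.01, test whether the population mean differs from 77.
One-sample t-test:
H₀: μ = 77
H₁: μ ≠ 77
df = n - 1 = 15
t = (x̄ - μ₀) / (s/√n) = (75.99 - 77) / (16.76/√16) = -0.241
p-value = 0.8128

Since p-value > α = 0.01, we fail to reject H₀.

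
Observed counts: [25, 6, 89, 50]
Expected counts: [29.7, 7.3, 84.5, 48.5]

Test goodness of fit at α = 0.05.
Chi-square goodness of fit test:
H₀: observed counts match expected distribution
H₁: observed counts differ from expected distribution
df = k - 1 = 3
χ² = Σ(O - E)²/E
   = (25 - 29.7)²/29.7 + (6 - 7.3)²/7.3 + (89 - 84.5)²/84.5 + (50 - 48.5)²/48.5
   = 0.744 + 0.232 + 0.240 + 0.046
   = 1.26
p-value = 0.7383

Since p-value > α = 0.05, we fail to reject H₀.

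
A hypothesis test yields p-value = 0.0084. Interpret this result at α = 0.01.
Since p = 0.0084 < α = 0.01, reject H₀.
There is sufficient evidence to reject the null hypothesis; the result is statistically significant at the 0.01 level.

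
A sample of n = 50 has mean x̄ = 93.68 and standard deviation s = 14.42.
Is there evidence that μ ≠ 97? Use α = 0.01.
One-sample t-test:
H₀: μ = 97
H₁: μ ≠ 97
df = n - 1 = 49
t = (x̄ - μ₀) / (s/√n) = (93.68 - 97) / (14.42/√50) = -1.628
p-value = 0.1099

Since p-value > α = 0.01, we fail to reject H₀.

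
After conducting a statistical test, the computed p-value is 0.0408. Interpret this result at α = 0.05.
Since p = 0.0408 < α = 0.05, reject H₀.
There is sufficient evidence to reject the null hypothesis; the result is statistically significant at the 0.05 level.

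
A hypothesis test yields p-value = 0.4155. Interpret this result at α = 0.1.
Since p = 0.4155 > α = 0.1, fail to reject H₀.
There is insufficient evidence to reject the null hypothesis; the result is not statistically significant at the 0.1 level.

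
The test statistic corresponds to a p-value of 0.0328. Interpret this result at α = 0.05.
Since p = 0.0328 < α = 0.05, reject H₀.
There is sufficient evidence to reject the null hypothesis; the result is statistically significant at the 0.05 level.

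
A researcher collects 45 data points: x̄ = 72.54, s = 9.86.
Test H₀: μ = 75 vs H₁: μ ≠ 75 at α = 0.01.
One-sample t-test:
H₀: μ = 75
H₁: μ ≠ 75
df = n - 1 = 44
t = (x̄ - μ₀) / (s/√n) = (72.54 - 75) / (9.86/√45) = -1.674
p-value = 0.1013

Since p-value > α = 0.01, we fail to reject H₀.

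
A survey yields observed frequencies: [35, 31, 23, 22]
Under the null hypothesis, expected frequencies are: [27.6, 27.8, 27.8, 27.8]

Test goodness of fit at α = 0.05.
Chi-square goodness of fit test:
H₀: observed counts match expected distribution
H₁: observed counts differ from expected distribution
df = k - 1 = 3
χ² = Σ(O - E)²/E
   = (35 - 27.6)²/27.6 + (31 - 27.8)²/27.8 + (23 - 27.8)²/27.8 + (22 - 27.8)²/27.8
   = 1.984 + 0.368 + 0.829 + 1.210
   = 4.39
p-value = 0.2222

Since p-value > α = 0.05, we fail to reject H₀.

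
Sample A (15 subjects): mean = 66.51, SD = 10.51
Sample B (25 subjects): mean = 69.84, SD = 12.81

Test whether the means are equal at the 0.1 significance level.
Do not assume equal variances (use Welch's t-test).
Welch's two-sample t-test:
H₀: μ₁ = μ₂
H₁: μ₁ ≠ μ₂
s₁²/n₁ = 10.51²/15 = 7.3640,  s₂²/n₂ = 12.81²/25 = 6.5638
SE = √(s₁²/n₁ + s₂²/n₂) = √(7.3640 + 6.5638) = 3.7320
df (Welch-Satterthwaite) = (s₁²/n₁ + s₂²/n₂)² / [(s₁²/n₁)²/(n₁-1) + (s₂²/n₂)²/(n₂-1)] ≈ 34.22
t = (x̄₁ - x̄₂) / SE = (66.51 - 69.84) / 3.7320 = -3.33 / 3.7320 = -0.892
p-value = 0.3785

Since p-value > α = 0.1, we fail to reject H₀.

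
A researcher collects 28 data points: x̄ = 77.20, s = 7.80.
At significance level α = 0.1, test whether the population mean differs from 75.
One-sample t-test:
H₀: μ = 75
H₁: μ ≠ 75
df = n - 1 = 27
t = (x̄ - μ₀) / (s/√n) = (77.20 - 75) / (7.80/√28) = 1.492
p-value = 0.1472

Since p-value > α = 0.1, we fail to reject H₀.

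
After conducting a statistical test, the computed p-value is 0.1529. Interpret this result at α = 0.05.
Since p = 0.1529 > α = 0.05, fail to reject H₀.
There is insufficient evidence to reject the null hypothesis; the result is not statistically significant at the 0.05 level.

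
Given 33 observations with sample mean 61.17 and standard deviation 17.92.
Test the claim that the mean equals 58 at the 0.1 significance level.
One-sample t-test:
H₀: μ = 58
H₁: μ ≠ 58
df = n - 1 = 32
t = (x̄ - μ₀) / (s/√n) = (61.17 - 58) / (17.92/√33) = 1.016
p-value = 0.3172

Since p-value > α = 0.1, we fail to reject H₀.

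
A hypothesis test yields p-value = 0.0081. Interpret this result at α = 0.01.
Since p = 0.0081 < α = 0.01, reject H₀.
There is sufficient evidence to reject the null hypothesis; the result is statistically significant at the 0.01 level.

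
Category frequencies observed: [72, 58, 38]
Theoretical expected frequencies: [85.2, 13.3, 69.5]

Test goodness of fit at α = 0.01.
Chi-square goodness of fit test:
H₀: observed counts match expected distribution
H₁: observed counts differ from expected distribution
df = k - 1 = 2
χ² = Σ(O - E)²/E
   = (72 - 85.2)²/85.2 + (58 - 13.3)²/13.3 + (38 - 69.5)²/69.5
   = 2.045 + 150.232 + 14.277
   = 166.55
p-value < 0.0001

Since p-value < α = 0.01, we reject H₀.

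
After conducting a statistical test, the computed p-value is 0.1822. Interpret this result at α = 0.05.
Since p = 0.1822 > α = 0.05, fail to reject H₀.
There is insufficient evidence to reject the null hypothesis; the result is not statistically significant at the 0.05 level.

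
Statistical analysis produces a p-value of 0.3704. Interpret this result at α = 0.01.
Since p = 0.3704 > α = 0.01, fail to reject H₀.
There is insufficient evidence to reject the null hypothesis; the result is not statistically significant at the 0.01 level.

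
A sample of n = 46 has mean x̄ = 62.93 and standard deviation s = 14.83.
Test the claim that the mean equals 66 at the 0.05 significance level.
One-sample t-test:
H₀: μ = 66
H₁: μ ≠ 66
df = n - 1 = 45
t = (x̄ - μ₀) / (s/√n) = (62.93 - 66) / (14.83/√46) = -1.404
p-value = 0.1672

Since p-value > α = 0.05, we fail to reject H₀.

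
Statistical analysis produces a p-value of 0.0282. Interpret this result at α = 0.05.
Since p = 0.0282 < α = 0.05, reject H₀.
There is sufficient evidence to reject the null hypothesis; the result is statistically significant at the 0.05 level.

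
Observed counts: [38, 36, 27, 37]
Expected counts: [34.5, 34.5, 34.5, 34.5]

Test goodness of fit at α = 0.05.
Chi-square goodness of fit test:
H₀: observed counts match expected distribution
H₁: observed counts differ from expected distribution
df = k - 1 = 3
χ² = Σ(O - E)²/E
   = (38 - 34.5)²/34.5 + (36 - 34.5)²/34.5 + (27 - 34.5)²/34.5 + (37 - 34.5)²/34.5
   = 0.355 + 0.065 + 1.630 + 0.181
   = 2.23
p-value = 0.5257

Since p-value > α = 0.05, we fail to reject H₀.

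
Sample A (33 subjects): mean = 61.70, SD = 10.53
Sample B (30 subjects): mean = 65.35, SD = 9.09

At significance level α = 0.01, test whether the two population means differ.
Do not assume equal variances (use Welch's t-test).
Welch's two-sample t-test:
H₀: μ₁ = μ₂
H₁: μ₁ ≠ μ₂
s₁²/n₁ = 10.53²/33 = 3.3600,  s₂²/n₂ = 9.09²/30 = 2.7543
SE = √(s₁²/n₁ + s₂²/n₂) = √(3.3600 + 2.7543) = 2.4727
df (Welch-Satterthwaite) = (s₁²/n₁ + s₂²/n₂)² / [(s₁²/n₁)²/(n₁-1) + (s₂²/n₂)²/(n₂-1)] ≈ 60.85
t = (x̄₁ - x̄₂) / SE = (61.70 - 65.35) / 2.4727 = -3.65 / 2.4727 = -1.476
p-value = 0.1451

Since p-value > α = 0.01, we fail to reject H₀.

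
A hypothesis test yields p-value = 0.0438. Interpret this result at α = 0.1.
Since p = 0.0438 < α = 0.1, reject H₀.
There is sufficient evidence to reject the null hypothesis; the result is statistically significant at the 0.1 level.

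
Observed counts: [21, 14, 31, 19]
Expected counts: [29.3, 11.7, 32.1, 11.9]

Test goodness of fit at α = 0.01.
Chi-square goodness of fit test:
H₀: observed counts match expected distribution
H₁: observed counts differ from expected distribution
df = k - 1 = 3
χ² = Σ(O - E)²/E
   = (21 - 29.3)²/29.3 + (14 - 11.7)²/11.7 + (31 - 32.1)²/32.1 + (19 - 11.9)²/11.9
   = 2.351 + 0.452 + 0.038 + 4.236
   = 7.08
p-value = 0.0695

Since p-value > α = 0.01, we fail to reject H₀.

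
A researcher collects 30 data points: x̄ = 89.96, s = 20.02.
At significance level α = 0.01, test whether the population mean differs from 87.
One-sample t-test:
H₀: μ = 87
H₁: μ ≠ 87
df = n - 1 = 29
t = (x̄ - μ₀) / (s/√n) = (89.96 - 87) / (20.02/√30) = 0.810
p-value = 0.4246

Since p-value > α = 0.01, we fail to reject H₀.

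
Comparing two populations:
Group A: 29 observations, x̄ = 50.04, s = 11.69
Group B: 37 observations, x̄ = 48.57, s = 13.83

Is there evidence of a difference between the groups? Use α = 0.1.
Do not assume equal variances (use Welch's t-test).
Welch's two-sample t-test:
H₀: μ₁ = μ₂
H₁: μ₁ ≠ μ₂
s₁²/n₁ = 11.69²/29 = 4.7123,  s₂²/n₂ = 13.83²/37 = 5.1694
SE = √(s₁²/n₁ + s₂²/n₂) = √(4.7123 + 5.1694) = 3.1435
df (Welch-Satterthwaite) = (s₁²/n₁ + s₂²/n₂)² / [(s₁²/n₁)²/(n₁-1) + (s₂²/n₂)²/(n₂-1)] ≈ 63.60
t = (x̄₁ - x̄₂) / SE = (50.04 - 48.57) / 3.1435 = 1.47 / 3.1435 = 0.468
p-value = 0.6416

Since p-value > α = 0.1, we fail to reject H₀.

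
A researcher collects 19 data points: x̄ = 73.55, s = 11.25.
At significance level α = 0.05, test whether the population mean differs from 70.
One-sample t-test:
H₀: μ = 70
H₁: μ ≠ 70
df = n - 1 = 18
t = (x̄ - μ₀) / (s/√n) = (73.55 - 70) / (11.25/√19) = 1.375
p-value = 0.1859

Since p-value > α = 0.05, we fail to reject H₀.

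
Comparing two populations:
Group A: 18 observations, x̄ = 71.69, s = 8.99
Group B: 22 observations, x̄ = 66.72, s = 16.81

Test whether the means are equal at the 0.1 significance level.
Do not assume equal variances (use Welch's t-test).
Welch's two-sample t-test:
H₀: μ₁ = μ₂
H₁: μ₁ ≠ μ₂
s₁²/n₁ = 8.99²/18 = 4.4900,  s₂²/n₂ = 16.81²/22 = 12.8444
SE = √(s₁²/n₁ + s₂²/n₂) = √(4.4900 + 12.8444) = 4.1635
df (Welch-Satterthwaite) = (s₁²/n₁ + s₂²/n₂)² / [(s₁²/n₁)²/(n₁-1) + (s₂²/n₂)²/(n₂-1)] ≈ 33.23
t = (x̄₁ - x̄₂) / SE = (71.69 - 66.72) / 4.1635 = 4.97 / 4.1635 = 1.194
p-value = 0.2410

Since p-value > α = 0.1, we fail to reject H₀.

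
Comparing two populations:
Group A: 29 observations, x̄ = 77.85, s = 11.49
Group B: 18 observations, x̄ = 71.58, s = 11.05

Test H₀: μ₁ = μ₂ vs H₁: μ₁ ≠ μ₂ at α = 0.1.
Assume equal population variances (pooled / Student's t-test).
Student's two-sample t-test (equal variances):
H₀: μ₁ = μ₂
H₁: μ₁ ≠ μ₂
df = n₁ + n₂ - 2 = 45
Pooled variance s_p² = [(n₁-1)s₁² + (n₂-1)s₂²] / (n₁ + n₂ - 2) = [(28)(11.49²) + (17)(11.05²)] / 45 = 128.2735
SE = √(s_p²(1/n₁ + 1/n₂)) = √(128.2735 × (1/29 + 1/18)) = 3.3985
t = (x̄₁ - x̄₂) / SE = (77.85 - 71.58) / 3.3985 = 6.27 / 3.3985 = 1.845
p-value = 0.0716

Since p-value < α = 0.1, we reject H₀.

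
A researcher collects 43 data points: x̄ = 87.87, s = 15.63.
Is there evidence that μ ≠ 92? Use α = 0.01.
One-sample t-test:
H₀: μ = 92
H₁: μ ≠ 92
df = n - 1 = 42
t = (x̄ - μ₀) / (s/√n) = (87.87 - 92) / (15.63/√43) = -1.733
p-value = 0.0905

Since p-value > α = 0.01, we fail to reject H₀.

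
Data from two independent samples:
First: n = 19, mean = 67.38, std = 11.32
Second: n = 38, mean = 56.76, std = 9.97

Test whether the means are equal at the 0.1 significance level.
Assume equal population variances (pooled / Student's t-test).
Student's two-sample t-test (equal variances):
H₀: μ₁ = μ₂
H₁: μ₁ ≠ μ₂
df = n₁ + n₂ - 2 = 55
Pooled variance s_p² = [(n₁-1)s₁² + (n₂-1)s₂²] / (n₁ + n₂ - 2) = [(18)(11.32²) + (37)(9.97²)] / 55 = 108.8072
SE = √(s_p²(1/n₁ + 1/n₂)) = √(108.8072 × (1/19 + 1/38)) = 2.9309
t = (x̄₁ - x̄₂) / SE = (67.38 - 56.76) / 2.9309 = 10.62 / 2.9309 = 3.623
p-value = 0.0006

Since p-value < α = 0.1, we reject H₀.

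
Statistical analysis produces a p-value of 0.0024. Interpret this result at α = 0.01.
Since p = 0.0024 < α = 0.01, reject H₀.
There is sufficient evidence to reject the null hypothesis; the result is statistically significant at the 0.01 level.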